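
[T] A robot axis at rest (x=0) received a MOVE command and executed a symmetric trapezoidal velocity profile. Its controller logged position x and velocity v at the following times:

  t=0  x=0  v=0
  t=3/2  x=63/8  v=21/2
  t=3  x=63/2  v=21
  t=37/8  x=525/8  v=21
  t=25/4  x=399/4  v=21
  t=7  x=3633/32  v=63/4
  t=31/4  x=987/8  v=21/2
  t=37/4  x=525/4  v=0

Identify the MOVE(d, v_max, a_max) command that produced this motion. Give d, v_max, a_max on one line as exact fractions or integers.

final state: t=37/4, x=525/4, v=0 → d = 525/4
a_max = (21/2−0)/(3/2−0) = 7
max v = 21 over t∈[3,25/4] → v_max = 21
check: 21·(3+13/4) = 525/4 ✓

d=525/4 v_max=21 a_max=7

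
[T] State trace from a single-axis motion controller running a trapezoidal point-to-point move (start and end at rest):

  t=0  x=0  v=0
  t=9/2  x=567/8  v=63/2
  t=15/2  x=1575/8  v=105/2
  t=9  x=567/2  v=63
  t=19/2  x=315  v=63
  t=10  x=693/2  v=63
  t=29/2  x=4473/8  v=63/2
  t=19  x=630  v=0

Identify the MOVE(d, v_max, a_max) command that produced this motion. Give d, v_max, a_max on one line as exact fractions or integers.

d=630 v_max=63 a_max=7

final state: t=19, x=630, v=0 → d = 630
a_max = (63/2−0)/(9/2−0) = 7
max v = 63 over t∈[9,10] → v_max = 63
check: 63·(9+1) = 630 ✓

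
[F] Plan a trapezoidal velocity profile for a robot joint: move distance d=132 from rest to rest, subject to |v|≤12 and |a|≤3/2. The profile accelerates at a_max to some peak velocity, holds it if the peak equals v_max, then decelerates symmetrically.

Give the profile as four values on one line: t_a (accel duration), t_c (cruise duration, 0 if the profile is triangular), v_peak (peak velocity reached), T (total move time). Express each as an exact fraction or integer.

v_max²/a_max = 12²/(3/2) = 96
132 ≥ 96 so v_max reached
t_a = 12/(3/2) = 8; v_peak = 12
d_cruise = 132 − 96 = 36; t_c = 36/12 = 3
T = 2·8 + 3 = 19

t_a=8 t_c=3 v_peak=12 T=19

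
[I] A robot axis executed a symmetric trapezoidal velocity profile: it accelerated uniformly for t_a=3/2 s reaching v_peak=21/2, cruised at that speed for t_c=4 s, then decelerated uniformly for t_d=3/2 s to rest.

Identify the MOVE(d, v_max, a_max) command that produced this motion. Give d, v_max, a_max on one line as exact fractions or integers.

a_max = (21/2)/(3/2) = 7
d_a = ½·21/2·3/2 = 63/8; d_c = 21/2·4 = 42
d = 2·63/8 + 42 = 231/4
t_c = 4 > 0 → v_max = v_peak = 21/2

d=231/4 v_max=21/2 a_max=7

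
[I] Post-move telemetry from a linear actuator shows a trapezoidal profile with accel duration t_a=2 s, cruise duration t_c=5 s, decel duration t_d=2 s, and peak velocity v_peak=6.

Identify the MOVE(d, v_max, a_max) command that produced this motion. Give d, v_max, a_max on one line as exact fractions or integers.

d=42 v_max=6 a_max=3

a_max = 6/2 = 3
d_a = ½·6·2 = 6; d_c = 6·5 = 30
d = 2·6 + 30 = 42
t_c = 5 > 0 so v_max = 6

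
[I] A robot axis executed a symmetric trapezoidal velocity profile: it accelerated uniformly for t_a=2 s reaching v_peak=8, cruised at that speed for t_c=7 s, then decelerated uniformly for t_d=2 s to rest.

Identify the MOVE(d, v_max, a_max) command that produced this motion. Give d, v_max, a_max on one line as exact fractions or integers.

a_max = 8/2 = 4
d_a = ½·8·2 = 8; d_c = 8·7 = 56
d = 2·8 + 56 = 72
t_c = 7 > 0 → v_max = v_peak = 8

d=72 v_max=8 a_max=4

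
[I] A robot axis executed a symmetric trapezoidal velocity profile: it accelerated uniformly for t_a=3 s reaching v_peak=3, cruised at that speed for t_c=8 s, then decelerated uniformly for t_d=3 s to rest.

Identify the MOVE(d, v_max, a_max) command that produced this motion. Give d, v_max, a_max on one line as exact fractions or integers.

a_max = 3/3 = 1
d_a = ½·3·3 = 9/2; d_c = 3·8 = 24
d = 2·9/2 + 24 = 33
t_c = 8 > 0 → v_max = v_peak = 3

d=33 v_max=3 a_max=1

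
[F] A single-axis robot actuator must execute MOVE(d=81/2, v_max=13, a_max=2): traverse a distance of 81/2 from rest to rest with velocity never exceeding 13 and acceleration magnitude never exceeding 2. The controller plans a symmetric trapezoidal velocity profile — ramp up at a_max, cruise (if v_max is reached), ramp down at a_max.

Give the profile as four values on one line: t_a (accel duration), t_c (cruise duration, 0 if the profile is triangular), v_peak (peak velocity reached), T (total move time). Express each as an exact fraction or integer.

v_max²/a_max = 13²/2 = 169/2
81/2 < 169/2 → triangular
v_peak = √(81/2·2) = √81 = 9
t_a = 9/2; t_c = 0
T = 2·9/2 = 9

t_a=9/2 t_c=0 v_peak=9 T=9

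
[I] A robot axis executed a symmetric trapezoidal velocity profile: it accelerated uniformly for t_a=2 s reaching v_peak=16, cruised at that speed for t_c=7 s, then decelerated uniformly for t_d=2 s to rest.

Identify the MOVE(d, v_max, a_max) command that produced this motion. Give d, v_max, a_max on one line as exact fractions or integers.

a_max = 16/2 = 8
d_a = ½·16·2 = 16; d_c = 16·7 = 112
d = 2·16 + 112 = 144
t_c = 7 > 0 so v_max = 16

d=144 v_max=16 a_max=8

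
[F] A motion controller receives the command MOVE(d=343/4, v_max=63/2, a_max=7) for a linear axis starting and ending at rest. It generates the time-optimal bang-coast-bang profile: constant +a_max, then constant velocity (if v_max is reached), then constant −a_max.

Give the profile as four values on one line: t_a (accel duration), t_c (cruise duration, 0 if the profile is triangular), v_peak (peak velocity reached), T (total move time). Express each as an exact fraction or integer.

t_a=7/2 t_c=0 v_peak=49/2 T=7

v_max²/a_max = (63/2)²/7 = 567/4
343/4 < 567/4 ⇒ no cruise
v_peak = √(343/4·7) = √(2401/4) = 49/2
t_a = (49/2)/7 = 7/2; t_c = 0
T = 2·7/2 = 7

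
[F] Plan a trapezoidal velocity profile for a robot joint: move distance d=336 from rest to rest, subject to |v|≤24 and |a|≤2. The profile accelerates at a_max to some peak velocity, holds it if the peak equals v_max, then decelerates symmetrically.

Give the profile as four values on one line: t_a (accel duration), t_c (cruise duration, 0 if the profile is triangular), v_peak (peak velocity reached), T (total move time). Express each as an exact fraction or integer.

vₘ²/aₘ = 24²/2 = 288
336 ≥ 288 → trapezoidal
t_a = 24/2 = 12; v_peak = 24
d_cruise = 336 − 288 = 48; t_c = 48/24 = 2
T = 2·12 + 2 = 26

t_a=12 t_c=2 v_peak=24 T=26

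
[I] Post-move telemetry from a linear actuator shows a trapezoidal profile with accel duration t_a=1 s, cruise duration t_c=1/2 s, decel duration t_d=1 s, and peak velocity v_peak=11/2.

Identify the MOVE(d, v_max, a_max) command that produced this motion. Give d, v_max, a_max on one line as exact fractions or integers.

d=33/4 v_max=11/2 a_max=11/2

a_max = (11/2)/1 = 11/2
d_a = ½·11/2·1 = 11/4; d_c = 11/2·1/2 = 11/4
d = 2·11/4 + 11/4 = 33/4
t_c = 1/2 > 0 so v_max = 11/2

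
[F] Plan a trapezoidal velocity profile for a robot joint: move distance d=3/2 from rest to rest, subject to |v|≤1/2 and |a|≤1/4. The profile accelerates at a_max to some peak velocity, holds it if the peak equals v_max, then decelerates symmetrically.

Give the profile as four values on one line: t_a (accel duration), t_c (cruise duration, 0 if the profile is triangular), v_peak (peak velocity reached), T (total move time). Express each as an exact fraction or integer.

t_a=2 t_c=1 v_peak=1/2 T=5

v_max²/a_max = (1/2)²/(1/4) = 1
3/2 ≥ 1 → trapezoidal
t_a = (1/2)/(1/4) = 2; v_peak = 1/2
d_cruise = 3/2 − 1 = 1/2; t_c = (1/2)/(1/2) = 1
T = 2·2 + 1 = 5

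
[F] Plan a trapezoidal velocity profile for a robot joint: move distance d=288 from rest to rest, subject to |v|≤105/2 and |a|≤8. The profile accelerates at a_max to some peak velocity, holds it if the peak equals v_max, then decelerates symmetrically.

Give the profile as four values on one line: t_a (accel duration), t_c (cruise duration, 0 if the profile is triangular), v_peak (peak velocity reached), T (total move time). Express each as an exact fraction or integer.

t_a=6 t_c=0 v_peak=48 T=12

(v_max)²/a_max = (105/2)²/8 = 11025/32
288 < 11025/32 ⇒ no cruise
v_peak = √(288·8) = √2304 = 48
t_a = 48/8 = 6; t_c = 0
T = 2·6 = 12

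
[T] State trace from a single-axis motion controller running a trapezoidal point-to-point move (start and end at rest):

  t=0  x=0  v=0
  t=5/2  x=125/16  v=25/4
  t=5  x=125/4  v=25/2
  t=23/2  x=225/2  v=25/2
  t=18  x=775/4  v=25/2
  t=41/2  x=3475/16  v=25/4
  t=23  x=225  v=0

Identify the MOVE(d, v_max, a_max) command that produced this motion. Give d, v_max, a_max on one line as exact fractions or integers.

final state: t=23, x=225, v=0 → d = 225
a_max = (25/4−0)/(5/2−0) = 5/2
max v = 25/2 over t∈[5,18] → v_max = 25/2
check: 25/2·(5+13) = 225 ✓

d=225 v_max=25/2 a_max=5/2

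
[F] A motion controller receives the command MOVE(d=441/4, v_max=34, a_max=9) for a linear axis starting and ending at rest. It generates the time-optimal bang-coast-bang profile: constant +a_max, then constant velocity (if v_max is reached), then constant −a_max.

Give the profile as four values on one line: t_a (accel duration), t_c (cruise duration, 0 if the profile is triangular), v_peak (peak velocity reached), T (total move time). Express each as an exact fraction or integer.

vₘ²/aₘ = 34²/9 = 1156/9
441/4 < 1156/9 ⇒ no cruise
v_peak = √(441/4·9) = √(3969/4) = 63/2
t_a = (63/2)/9 = 7/2; t_c = 0
T = 2·7/2 = 7

t_a=7/2 t_c=0 v_peak=63/2 T=7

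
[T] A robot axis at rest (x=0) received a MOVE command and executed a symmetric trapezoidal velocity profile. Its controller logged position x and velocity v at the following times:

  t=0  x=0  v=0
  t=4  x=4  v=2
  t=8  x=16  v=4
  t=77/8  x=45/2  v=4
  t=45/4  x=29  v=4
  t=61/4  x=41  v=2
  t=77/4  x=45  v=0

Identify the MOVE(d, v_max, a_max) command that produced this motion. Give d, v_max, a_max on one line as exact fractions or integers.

final state: t=77/4, x=45, v=0 → d = 45
a_max = (2−0)/(4−0) = 1/2
max v = 4 over t∈[8,45/4] → v_max = 4
check: 4·(8+13/4) = 45 ✓

d=45 v_max=4 a_max=1/2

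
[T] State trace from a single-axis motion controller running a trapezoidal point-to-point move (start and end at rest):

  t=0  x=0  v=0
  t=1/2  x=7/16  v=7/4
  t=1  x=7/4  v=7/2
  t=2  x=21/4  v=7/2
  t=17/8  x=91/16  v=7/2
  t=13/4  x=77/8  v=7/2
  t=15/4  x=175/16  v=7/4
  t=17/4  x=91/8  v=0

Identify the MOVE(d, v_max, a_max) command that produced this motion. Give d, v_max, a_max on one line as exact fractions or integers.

final state: t=17/4, x=91/8, v=0 → d = 91/8
a_max = (7/4−0)/(1/2−0) = 7/2
max v = 7/2 over t∈[1,13/4] → v_max = 7/2
check: 7/2·(1+9/4) = 91/8 ✓

d=91/8 v_max=7/2 a_max=7/2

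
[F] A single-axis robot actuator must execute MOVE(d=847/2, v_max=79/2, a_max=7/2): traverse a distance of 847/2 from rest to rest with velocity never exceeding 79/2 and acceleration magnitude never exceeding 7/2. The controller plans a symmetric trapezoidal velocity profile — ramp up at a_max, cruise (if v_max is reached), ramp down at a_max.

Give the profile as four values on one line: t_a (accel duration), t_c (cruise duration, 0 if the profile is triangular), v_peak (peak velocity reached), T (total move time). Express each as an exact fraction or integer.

(v_max)²/a_max = (79/2)²/(7/2) = 6241/14
847/2 < 6241/14 so t_c = 0
v_peak = √(847/2·7/2) = √(5929/4) = 77/2
t_a = (77/2)/(7/2) = 11; t_c = 0
T = 2·11 = 22

t_a=11 t_c=0 v_peak=77/2 T=22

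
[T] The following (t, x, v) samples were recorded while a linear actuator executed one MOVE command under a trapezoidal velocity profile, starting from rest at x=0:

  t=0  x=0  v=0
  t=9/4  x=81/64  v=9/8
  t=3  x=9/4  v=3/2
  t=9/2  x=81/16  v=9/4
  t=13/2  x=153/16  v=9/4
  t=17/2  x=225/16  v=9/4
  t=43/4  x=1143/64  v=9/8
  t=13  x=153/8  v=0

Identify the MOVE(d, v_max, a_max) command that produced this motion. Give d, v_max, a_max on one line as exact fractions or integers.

final state: t=13, x=153/8, v=0 → d = 153/8
a_max = (9/8−0)/(9/4−0) = 1/2
max v = 9/4 over t∈[9/2,17/2] → v_max = 9/4
check: 9/4·(9/2+4) = 153/8 ✓

d=153/8 v_max=9/4 a_max=1/2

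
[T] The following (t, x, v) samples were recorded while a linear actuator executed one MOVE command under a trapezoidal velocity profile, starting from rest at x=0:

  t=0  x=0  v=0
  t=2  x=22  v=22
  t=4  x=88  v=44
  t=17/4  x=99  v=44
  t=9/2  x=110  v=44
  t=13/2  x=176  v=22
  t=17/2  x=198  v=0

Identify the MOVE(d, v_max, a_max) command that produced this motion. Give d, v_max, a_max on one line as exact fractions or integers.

final state: t=17/2, x=198, v=0 → d = 198
a_max = (22−0)/(2−0) = 11
max v = 44 over t∈[4,9/2] → v_max = 44
check: 44·(4+1/2) = 198 ✓

d=198 v_max=44 a_max=11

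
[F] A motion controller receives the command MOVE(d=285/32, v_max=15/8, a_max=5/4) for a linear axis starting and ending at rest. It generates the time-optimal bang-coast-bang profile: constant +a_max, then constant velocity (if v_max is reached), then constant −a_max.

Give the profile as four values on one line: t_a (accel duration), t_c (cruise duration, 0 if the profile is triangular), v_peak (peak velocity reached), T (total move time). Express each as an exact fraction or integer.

t_a=3/2 t_c=13/4 v_peak=15/8 T=25/4

vₘ²/aₘ = (15/8)²/(5/4) = 45/16
285/32 ≥ 45/16 so v_max reached
t_a = (15/8)/(5/4) = 3/2; v_peak = 15/8
d_cruise = 285/32 − 45/16 = 195/32; t_c = (195/32)/(15/8) = 13/4
T = 2·3/2 + 13/4 = 25/4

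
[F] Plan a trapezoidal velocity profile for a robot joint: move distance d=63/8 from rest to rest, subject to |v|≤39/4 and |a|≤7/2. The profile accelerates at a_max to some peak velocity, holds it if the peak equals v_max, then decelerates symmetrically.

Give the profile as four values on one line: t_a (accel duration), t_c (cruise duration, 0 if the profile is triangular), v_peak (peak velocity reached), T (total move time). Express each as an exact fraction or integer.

vₘ²/aₘ = (39/4)²/(7/2) = 1521/56
63/8 < 1521/56 ⇒ no cruise
v_peak = √(63/8·7/2) = √(441/16) = 21/4
t_a = (21/4)/(7/2) = 3/2; t_c = 0
T = 2·3/2 = 3

t_a=3/2 t_c=0 v_peak=21/4 T=3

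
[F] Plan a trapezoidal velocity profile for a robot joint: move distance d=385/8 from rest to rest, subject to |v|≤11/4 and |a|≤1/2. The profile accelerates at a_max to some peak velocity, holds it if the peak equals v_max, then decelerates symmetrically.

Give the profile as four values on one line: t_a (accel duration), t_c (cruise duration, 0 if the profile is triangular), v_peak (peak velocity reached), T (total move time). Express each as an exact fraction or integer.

(v_max)²/a_max = (11/4)²/(1/2) = 121/8
385/8 ≥ 121/8 ⇒ cruise phase
t_a = (11/4)/(1/2) = 11/2; v_peak = 11/4
d_cruise = 385/8 − 121/8 = 33; t_c = 33/(11/4) = 12
T = 2·11/2 + 12 = 23

t_a=11/2 t_c=12 v_peak=11/4 T=23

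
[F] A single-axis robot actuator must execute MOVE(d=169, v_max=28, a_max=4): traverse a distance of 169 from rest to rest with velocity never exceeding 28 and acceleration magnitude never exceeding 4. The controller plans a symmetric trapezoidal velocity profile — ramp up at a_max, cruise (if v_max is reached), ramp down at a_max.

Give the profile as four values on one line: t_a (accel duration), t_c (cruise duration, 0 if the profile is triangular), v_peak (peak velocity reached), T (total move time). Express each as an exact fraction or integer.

(v_max)²/a_max = 28²/4 = 196
169 < 196 ⇒ no cruise
v_peak = √(169·4) = √676 = 26
t_a = 26/4 = 13/2; t_c = 0
T = 2·13/2 = 13

t_a=13/2 t_c=0 v_peak=26 T=13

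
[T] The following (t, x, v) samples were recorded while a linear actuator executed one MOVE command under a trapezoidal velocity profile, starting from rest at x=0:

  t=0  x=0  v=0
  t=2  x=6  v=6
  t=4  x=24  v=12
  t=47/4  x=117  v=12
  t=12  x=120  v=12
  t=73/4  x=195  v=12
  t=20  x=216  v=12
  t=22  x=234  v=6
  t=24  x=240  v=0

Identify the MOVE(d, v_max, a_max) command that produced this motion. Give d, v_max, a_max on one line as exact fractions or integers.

final state: t=24, x=240, v=0 → d = 240
a_max = (6−0)/(2−0) = 3
max v = 12 over t∈[4,20] → v_max = 12
check: 12·(4+16) = 240 ✓

d=240 v_max=12 a_max=3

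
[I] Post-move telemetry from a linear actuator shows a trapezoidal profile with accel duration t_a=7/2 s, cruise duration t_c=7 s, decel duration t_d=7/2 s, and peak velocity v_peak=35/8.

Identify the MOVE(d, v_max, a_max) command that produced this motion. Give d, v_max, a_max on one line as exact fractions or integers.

d=735/16 v_max=35/8 a_max=5/4

a_max = (35/8)/(7/2) = 5/4
d_a = ½·35/8·7/2 = 245/32; d_c = 35/8·7 = 245/8
d = 2·245/32 + 245/8 = 735/16
t_c = 7 > 0 → v_max = v_peak = 35/8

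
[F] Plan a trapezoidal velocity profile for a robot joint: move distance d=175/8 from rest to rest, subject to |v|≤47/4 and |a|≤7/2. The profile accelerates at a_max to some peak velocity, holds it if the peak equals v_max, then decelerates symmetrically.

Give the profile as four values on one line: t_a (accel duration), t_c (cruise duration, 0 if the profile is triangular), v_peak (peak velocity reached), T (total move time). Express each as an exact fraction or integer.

v_max²/a_max = (47/4)²/(7/2) = 2209/56
175/8 < 2209/56 ⇒ no cruise
v_peak = √(175/8·7/2) = √(1225/16) = 35/4
t_a = (35/4)/(7/2) = 5/2; t_c = 0
T = 2·5/2 = 5

t_a=5/2 t_c=0 v_peak=35/4 T=5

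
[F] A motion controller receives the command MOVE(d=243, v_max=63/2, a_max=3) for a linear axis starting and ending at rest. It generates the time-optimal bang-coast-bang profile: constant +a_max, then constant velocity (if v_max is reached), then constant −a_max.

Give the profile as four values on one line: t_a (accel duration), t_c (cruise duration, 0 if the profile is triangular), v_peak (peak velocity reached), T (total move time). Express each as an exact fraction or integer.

t_a=9 t_c=0 v_peak=27 T=18

(v_max)²/a_max = (63/2)²/3 = 1323/4
243 < 1323/4 so t_c = 0
v_peak = √(243·3) = √729 = 27
t_a = 27/3 = 9; t_c = 0
T = 2·9 = 18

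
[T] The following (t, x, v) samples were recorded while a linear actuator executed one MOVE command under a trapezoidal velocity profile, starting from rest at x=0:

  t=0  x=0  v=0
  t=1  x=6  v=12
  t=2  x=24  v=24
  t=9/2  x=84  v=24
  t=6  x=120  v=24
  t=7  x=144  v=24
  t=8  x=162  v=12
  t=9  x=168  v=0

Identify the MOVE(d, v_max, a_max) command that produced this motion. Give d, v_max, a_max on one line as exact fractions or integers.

d=168 v_max=24 a_max=12

final state: t=9, x=168, v=0 → d = 168
a_max = (12−0)/(1−0) = 12
max v = 24 over t∈[2,7] → v_max = 24
check: 24·(2+5) = 168 ✓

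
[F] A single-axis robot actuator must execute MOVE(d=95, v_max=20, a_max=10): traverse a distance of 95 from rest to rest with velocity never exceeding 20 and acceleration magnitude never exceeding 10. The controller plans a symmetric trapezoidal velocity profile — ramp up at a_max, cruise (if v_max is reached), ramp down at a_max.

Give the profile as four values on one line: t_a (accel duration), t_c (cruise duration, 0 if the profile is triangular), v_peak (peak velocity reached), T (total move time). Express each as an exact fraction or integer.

t_a=2 t_c=11/4 v_peak=20 T=27/4

v_max²/a_max = 20²/10 = 40
95 ≥ 40 so v_max reached
t_a = 20/10 = 2; v_peak = 20
d_cruise = 95 − 40 = 55; t_c = 55/20 = 11/4
T = 2·2 + 11/4 = 27/4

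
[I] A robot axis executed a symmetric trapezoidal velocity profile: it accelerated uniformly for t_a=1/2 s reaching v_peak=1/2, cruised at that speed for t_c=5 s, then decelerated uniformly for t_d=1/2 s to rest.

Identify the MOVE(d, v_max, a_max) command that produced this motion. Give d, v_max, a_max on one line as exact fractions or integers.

d=11/4 v_max=1/2 a_max=1

a_max = (1/2)/(1/2) = 1
d_a = ½·1/2·1/2 = 1/8; d_c = 1/2·5 = 5/2
d = 2·1/8 + 5/2 = 11/4
t_c = 5 > 0 → v_max = v_peak = 1/2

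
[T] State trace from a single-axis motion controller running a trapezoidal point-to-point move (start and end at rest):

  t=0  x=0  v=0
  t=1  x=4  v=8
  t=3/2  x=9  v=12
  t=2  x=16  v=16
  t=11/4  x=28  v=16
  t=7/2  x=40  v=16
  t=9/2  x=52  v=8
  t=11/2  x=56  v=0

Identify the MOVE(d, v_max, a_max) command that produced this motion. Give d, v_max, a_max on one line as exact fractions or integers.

final state: t=11/2, x=56, v=0 → d = 56
a_max = (8−0)/(1−0) = 8
max v = 16 over t∈[2,7/2] → v_max = 16
check: 16·(2+3/2) = 56 ✓

d=56 v_max=16 a_max=8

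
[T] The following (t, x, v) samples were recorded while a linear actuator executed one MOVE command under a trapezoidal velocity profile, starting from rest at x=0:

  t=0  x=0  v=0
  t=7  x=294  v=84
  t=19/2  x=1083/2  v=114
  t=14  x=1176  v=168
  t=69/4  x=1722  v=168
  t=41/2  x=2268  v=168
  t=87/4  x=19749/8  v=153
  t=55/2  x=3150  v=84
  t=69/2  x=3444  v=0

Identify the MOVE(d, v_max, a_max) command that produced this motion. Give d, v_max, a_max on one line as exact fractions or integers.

d=3444 v_max=168 a_max=12

final state: t=69/2, x=3444, v=0 → d = 3444
a_max = (84−0)/(7−0) = 12
max v = 168 over t∈[14,41/2] → v_max = 168
check: 168·(14+13/2) = 3444 ✓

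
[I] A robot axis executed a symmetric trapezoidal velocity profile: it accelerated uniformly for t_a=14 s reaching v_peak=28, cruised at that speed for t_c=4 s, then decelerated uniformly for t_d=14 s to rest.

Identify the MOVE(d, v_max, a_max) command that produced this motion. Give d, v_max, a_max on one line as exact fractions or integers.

d=504 v_max=28 a_max=2

a_max = 28/14 = 2
d_a = ½·28·14 = 196; d_c = 28·4 = 112
d = 2·196 + 112 = 504
t_c = 4 > 0 so v_max = 28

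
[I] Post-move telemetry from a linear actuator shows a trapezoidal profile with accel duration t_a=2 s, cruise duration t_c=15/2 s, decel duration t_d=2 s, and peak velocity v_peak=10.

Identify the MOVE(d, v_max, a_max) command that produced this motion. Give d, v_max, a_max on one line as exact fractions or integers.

a_max = 10/2 = 5
d_a = ½·10·2 = 10; d_c = 10·15/2 = 75
d = 2·10 + 75 = 95
t_c = 15/2 > 0 so v_max = 10

d=95 v_max=10 a_max=5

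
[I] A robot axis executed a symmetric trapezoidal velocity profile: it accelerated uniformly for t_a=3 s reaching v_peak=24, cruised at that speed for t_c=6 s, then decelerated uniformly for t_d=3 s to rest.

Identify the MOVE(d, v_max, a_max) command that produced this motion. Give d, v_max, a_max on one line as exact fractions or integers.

d=216 v_max=24 a_max=8

a_max = 24/3 = 8
d_a = ½·24·3 = 36; d_c = 24·6 = 144
d = 2·36 + 144 = 216
t_c = 6 > 0 → v_max = v_peak = 24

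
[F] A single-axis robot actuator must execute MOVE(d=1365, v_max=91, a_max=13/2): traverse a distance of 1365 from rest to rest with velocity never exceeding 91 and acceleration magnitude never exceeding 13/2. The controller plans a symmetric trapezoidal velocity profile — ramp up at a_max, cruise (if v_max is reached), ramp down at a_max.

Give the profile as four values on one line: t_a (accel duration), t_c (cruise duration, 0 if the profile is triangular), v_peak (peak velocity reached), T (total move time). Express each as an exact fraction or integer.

(v_max)²/a_max = 91²/(13/2) = 1274
1365 ≥ 1274 ⇒ cruise phase
t_a = 91/(13/2) = 14; v_peak = 91
d_cruise = 1365 − 1274 = 91; t_c = 91/91 = 1
T = 2·14 + 1 = 29

t_a=14 t_c=1 v_peak=91 T=29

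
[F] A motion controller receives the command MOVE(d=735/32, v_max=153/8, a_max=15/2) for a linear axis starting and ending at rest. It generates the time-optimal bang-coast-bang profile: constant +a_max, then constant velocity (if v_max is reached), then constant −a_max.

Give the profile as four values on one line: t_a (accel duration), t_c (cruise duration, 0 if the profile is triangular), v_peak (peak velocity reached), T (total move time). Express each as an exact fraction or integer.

t_a=7/4 t_c=0 v_peak=105/8 T=7/2

v_max²/a_max = (153/8)²/(15/2) = 7803/160
735/32 < 7803/160 so t_c = 0
v_peak = √(735/32·15/2) = √(11025/64) = 105/8
t_a = (105/8)/(15/2) = 7/4; t_c = 0
T = 2·7/4 = 7/2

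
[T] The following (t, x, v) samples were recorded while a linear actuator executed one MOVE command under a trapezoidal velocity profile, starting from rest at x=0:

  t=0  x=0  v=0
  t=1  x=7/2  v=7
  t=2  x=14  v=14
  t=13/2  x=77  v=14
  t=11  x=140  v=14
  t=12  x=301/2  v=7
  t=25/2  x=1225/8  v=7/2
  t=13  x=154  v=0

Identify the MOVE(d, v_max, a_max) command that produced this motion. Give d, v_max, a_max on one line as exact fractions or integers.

final state: t=13, x=154, v=0 → d = 154
a_max = (7−0)/(1−0) = 7
max v = 14 over t∈[2,11] → v_max = 14
check: 14·(2+9) = 154 ✓

d=154 v_max=14 a_max=7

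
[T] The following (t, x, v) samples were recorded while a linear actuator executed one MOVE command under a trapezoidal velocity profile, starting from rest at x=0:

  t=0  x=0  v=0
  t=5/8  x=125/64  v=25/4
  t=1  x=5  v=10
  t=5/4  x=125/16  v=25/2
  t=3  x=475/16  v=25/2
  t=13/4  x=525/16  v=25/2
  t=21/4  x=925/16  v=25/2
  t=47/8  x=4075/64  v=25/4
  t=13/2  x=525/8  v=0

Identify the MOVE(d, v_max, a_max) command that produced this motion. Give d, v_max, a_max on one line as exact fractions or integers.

d=525/8 v_max=25/2 a_max=10

final state: t=13/2, x=525/8, v=0 → d = 525/8
a_max = (25/4−0)/(5/8−0) = 10
max v = 25/2 over t∈[5/4,21/4] → v_max = 25/2
check: 25/2·(5/4+4) = 525/8 ✓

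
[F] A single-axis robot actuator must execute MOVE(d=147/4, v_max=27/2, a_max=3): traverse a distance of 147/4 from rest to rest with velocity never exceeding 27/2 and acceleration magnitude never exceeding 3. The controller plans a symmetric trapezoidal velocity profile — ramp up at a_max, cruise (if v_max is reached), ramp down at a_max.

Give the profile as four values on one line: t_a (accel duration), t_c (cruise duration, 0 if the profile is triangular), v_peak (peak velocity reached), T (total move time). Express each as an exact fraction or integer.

(v_max)²/a_max = (27/2)²/3 = 243/4
147/4 < 243/4 ⇒ no cruise
v_peak = √(147/4·3) = √(441/4) = 21/2
t_a = (21/2)/3 = 7/2; t_c = 0
T = 2·7/2 = 7

t_a=7/2 t_c=0 v_peak=21/2 T=7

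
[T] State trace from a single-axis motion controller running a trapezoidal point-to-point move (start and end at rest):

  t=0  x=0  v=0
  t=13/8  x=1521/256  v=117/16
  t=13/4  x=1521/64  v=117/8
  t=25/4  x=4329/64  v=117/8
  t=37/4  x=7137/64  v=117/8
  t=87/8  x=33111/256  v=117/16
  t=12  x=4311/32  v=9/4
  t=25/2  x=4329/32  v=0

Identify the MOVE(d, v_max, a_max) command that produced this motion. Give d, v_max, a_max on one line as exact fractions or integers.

d=4329/32 v_max=117/8 a_max=9/2

final state: t=25/2, x=4329/32, v=0 → d = 4329/32
a_max = (117/16−0)/(13/8−0) = 9/2
max v = 117/8 over t∈[13/4,37/4] → v_max = 117/8
check: 117/8·(13/4+6) = 4329/32 ✓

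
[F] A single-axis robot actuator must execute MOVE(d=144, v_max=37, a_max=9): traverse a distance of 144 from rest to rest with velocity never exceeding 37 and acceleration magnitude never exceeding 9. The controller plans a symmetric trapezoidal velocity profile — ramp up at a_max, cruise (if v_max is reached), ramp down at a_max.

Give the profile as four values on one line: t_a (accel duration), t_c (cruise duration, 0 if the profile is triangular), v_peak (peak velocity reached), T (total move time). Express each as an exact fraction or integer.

vₘ²/aₘ = 37²/9 = 1369/9
144 < 1369/9 so t_c = 0
v_peak = √(144·9) = √1296 = 36
t_a = 36/9 = 4; t_c = 0
T = 2·4 = 8

t_a=4 t_c=0 v_peak=36 T=8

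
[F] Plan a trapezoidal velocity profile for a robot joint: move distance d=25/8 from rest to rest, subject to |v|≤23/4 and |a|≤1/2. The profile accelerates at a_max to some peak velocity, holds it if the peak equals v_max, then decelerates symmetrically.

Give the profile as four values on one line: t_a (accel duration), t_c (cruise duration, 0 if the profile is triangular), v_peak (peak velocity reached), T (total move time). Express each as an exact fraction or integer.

t_a=5/2 t_c=0 v_peak=5/4 T=5

(v_max)²/a_max = (23/4)²/(1/2) = 529/8
25/8 < 529/8 ⇒ no cruise
v_peak = √(25/8·1/2) = √(25/16) = 5/4
t_a = (5/4)/(1/2) = 5/2; t_c = 0
T = 2·5/2 = 5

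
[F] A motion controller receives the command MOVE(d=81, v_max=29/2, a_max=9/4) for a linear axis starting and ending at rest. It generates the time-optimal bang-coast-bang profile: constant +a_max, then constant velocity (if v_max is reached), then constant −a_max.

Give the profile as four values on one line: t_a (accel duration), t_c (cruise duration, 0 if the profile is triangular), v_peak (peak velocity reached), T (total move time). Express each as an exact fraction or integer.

vₘ²/aₘ = (29/2)²/(9/4) = 841/9
81 < 841/9 ⇒ no cruise
v_peak = √(81·9/4) = √(729/4) = 27/2
t_a = (27/2)/(9/4) = 6; t_c = 0
T = 2·6 = 12

t_a=6 t_c=0 v_peak=27/2 T=12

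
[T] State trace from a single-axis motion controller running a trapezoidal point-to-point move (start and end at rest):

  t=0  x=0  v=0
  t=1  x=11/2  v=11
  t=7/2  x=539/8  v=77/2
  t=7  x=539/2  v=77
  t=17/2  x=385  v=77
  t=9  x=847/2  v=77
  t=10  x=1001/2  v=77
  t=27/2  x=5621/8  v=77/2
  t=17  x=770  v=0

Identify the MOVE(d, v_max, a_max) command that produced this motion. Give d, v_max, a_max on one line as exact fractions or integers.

d=770 v_max=77 a_max=11

final state: t=17, x=770, v=0 → d = 770
a_max = (11−0)/(1−0) = 11
max v = 77 over t∈[7,10] → v_max = 77
check: 77·(7+3) = 770 ✓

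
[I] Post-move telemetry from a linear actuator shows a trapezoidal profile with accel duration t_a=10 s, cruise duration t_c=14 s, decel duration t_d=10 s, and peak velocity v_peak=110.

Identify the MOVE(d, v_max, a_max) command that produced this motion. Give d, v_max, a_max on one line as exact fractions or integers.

d=2640 v_max=110 a_max=11

a_max = 110/10 = 11
d_a = ½·110·10 = 550; d_c = 110·14 = 1540
d = 2·550 + 1540 = 2640
t_c = 14 > 0 ⇒ limit active, v_max = 110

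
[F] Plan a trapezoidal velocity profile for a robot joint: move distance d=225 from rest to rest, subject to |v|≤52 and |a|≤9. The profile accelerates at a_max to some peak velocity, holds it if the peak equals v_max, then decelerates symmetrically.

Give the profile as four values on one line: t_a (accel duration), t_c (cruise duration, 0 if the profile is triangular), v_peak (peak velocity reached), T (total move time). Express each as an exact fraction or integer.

t_a=5 t_c=0 v_peak=45 T=10

v_max²/a_max = 52²/9 = 2704/9
225 < 2704/9 so t_c = 0
v_peak = √(225·9) = √2025 = 45
t_a = 45/9 = 5; t_c = 0
T = 2·5 = 10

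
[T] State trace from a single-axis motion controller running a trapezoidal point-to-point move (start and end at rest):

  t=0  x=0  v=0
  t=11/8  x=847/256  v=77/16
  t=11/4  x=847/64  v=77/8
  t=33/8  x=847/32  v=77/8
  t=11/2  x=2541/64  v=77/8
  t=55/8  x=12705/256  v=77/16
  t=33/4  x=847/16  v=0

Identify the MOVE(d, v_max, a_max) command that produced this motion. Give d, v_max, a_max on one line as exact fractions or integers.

d=847/16 v_max=77/8 a_max=7/2

final state: t=33/4, x=847/16, v=0 → d = 847/16
a_max = (77/16−0)/(11/8−0) = 7/2
max v = 77/8 over t∈[11/4,11/2] → v_max = 77/8
check: 77/8·(11/4+11/4) = 847/16 ✓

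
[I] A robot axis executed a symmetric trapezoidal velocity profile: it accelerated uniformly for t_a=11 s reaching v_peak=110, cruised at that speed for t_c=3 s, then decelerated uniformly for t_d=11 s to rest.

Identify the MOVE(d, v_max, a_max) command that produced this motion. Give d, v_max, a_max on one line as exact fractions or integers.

a_max = 110/11 = 10
d_a = ½·110·11 = 605; d_c = 110·3 = 330
d = 2·605 + 330 = 1540
t_c = 3 > 0 so v_max = 110

d=1540 v_max=110 a_max=10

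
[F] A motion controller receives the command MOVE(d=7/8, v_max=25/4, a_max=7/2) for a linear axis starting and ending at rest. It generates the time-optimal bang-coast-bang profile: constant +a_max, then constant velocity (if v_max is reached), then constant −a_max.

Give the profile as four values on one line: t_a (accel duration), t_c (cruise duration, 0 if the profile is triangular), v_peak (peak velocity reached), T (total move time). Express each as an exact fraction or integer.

vₘ²/aₘ = (25/4)²/(7/2) = 625/56
7/8 < 625/56 → triangular
v_peak = √(7/8·7/2) = √(49/16) = 7/4
t_a = (7/4)/(7/2) = 1/2; t_c = 0
T = 2·1/2 = 1

t_a=1/2 t_c=0 v_peak=7/4 T=1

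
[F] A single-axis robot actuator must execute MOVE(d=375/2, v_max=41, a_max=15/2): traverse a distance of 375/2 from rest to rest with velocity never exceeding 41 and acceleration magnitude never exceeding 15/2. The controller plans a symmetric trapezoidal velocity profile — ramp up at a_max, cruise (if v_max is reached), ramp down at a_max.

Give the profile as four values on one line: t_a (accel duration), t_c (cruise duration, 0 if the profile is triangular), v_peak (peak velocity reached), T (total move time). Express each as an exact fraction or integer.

(v_max)²/a_max = 41²/(15/2) = 3362/15
375/2 < 3362/15 ⇒ no cruise
v_peak = √(375/2·15/2) = √(5625/4) = 75/2
t_a = (75/2)/(15/2) = 5; t_c = 0
T = 2·5 = 10

t_a=5 t_c=0 v_peak=75/2 T=10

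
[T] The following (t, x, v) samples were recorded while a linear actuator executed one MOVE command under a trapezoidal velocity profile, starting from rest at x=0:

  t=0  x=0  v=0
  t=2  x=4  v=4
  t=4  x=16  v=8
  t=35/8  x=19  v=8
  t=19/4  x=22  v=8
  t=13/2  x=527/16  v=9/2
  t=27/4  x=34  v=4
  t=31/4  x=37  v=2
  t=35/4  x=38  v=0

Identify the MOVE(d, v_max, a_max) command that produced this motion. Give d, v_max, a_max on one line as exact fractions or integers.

final state: t=35/4, x=38, v=0 → d = 38
a_max = (4−0)/(2−0) = 2
max v = 8 over t∈[4,19/4] → v_max = 8
check: 8·(4+3/4) = 38 ✓

d=38 v_max=8 a_max=2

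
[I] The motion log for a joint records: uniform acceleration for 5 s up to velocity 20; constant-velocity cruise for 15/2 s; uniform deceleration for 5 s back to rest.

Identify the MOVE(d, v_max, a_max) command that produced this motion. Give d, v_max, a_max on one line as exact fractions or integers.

d=250 v_max=20 a_max=4

a_max = 20/5 = 4
d_a = ½·20·5 = 50; d_c = 20·15/2 = 150
d = 2·50 + 150 = 250
t_c = 15/2 > 0 → v_max = v_peak = 20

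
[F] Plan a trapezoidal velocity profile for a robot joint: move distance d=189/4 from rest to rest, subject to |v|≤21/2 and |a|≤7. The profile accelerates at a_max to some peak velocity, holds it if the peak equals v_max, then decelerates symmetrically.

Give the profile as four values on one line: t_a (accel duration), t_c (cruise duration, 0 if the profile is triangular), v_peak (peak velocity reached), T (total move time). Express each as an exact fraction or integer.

t_a=3/2 t_c=3 v_peak=21/2 T=6

v_max²/a_max = (21/2)²/7 = 63/4
189/4 ≥ 63/4 → trapezoidal
t_a = (21/2)/7 = 3/2; v_peak = 21/2
d_cruise = 189/4 − 63/4 = 63/2; t_c = (63/2)/(21/2) = 3
T = 2·3/2 + 3 = 6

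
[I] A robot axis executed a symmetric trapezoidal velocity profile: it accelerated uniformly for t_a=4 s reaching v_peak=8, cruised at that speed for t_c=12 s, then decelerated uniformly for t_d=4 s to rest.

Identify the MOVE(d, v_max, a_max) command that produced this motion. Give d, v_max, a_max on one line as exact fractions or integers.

a_max = 8/4 = 2
d_a = ½·8·4 = 16; d_c = 8·12 = 96
d = 2·16 + 96 = 128
t_c = 12 > 0 so v_max = 8

d=128 v_max=8 a_max=2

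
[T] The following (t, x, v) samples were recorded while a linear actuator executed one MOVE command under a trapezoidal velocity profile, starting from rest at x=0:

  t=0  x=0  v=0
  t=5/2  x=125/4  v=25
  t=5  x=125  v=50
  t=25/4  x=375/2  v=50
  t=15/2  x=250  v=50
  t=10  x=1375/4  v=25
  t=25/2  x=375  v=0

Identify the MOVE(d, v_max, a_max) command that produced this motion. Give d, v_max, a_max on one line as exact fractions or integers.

d=375 v_max=50 a_max=10

final state: t=25/2, x=375, v=0 → d = 375
a_max = (25−0)/(5/2−0) = 10
max v = 50 over t∈[5,15/2] → v_max = 50
check: 50·(5+5/2) = 375 ✓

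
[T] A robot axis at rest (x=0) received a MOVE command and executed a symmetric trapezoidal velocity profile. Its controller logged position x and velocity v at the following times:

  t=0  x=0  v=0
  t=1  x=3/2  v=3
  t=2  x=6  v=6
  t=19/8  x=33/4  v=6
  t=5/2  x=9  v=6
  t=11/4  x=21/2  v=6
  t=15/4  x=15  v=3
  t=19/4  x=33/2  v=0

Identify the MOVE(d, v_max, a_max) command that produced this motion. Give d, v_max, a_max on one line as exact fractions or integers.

d=33/2 v_max=6 a_max=3

final state: t=19/4, x=33/2, v=0 → d = 33/2
a_max = (3−0)/(1−0) = 3
max v = 6 over t∈[2,11/4] → v_max = 6
check: 6·(2+3/4) = 33/2 ✓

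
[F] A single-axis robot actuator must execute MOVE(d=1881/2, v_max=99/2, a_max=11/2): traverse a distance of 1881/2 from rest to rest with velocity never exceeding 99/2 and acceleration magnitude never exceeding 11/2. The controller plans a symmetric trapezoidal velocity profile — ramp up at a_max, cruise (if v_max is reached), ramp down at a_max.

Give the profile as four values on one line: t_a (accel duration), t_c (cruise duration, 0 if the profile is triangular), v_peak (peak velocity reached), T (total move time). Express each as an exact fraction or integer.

t_a=9 t_c=10 v_peak=99/2 T=28

vₘ²/aₘ = (99/2)²/(11/2) = 891/2
1881/2 ≥ 891/2 → trapezoidal
t_a = (99/2)/(11/2) = 9; v_peak = 99/2
d_cruise = 1881/2 − 891/2 = 495; t_c = 495/(99/2) = 10
T = 2·9 + 10 = 28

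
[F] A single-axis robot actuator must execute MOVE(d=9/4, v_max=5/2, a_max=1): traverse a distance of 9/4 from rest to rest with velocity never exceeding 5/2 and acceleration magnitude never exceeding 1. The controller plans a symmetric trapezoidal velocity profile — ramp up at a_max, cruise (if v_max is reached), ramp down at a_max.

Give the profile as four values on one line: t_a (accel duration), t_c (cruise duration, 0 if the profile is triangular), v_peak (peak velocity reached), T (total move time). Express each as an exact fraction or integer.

t_a=3/2 t_c=0 v_peak=3/2 T=3

v_max²/a_max = (5/2)²/1 = 25/4
9/4 < 25/4 so t_c = 0
v_peak = √(9/4·1) = √(9/4) = 3/2
t_a = (3/2)/1 = 3/2; t_c = 0
T = 2·3/2 = 3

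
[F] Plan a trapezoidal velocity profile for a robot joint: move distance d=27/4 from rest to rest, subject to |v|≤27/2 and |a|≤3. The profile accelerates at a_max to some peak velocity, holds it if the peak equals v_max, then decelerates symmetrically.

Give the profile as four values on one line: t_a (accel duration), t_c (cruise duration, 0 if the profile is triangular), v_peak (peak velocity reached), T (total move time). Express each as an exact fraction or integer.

vₘ²/aₘ = (27/2)²/3 = 243/4
27/4 < 243/4 ⇒ no cruise
v_peak = √(27/4·3) = √(81/4) = 9/2
t_a = (9/2)/3 = 3/2; t_c = 0
T = 2·3/2 = 3

t_a=3/2 t_c=0 v_peak=9/2 T=3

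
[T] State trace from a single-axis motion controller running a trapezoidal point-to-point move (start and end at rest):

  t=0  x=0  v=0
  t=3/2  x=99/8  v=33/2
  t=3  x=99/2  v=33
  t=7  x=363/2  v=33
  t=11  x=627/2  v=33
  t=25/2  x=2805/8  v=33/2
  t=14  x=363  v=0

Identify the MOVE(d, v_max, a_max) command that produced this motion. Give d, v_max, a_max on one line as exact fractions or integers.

d=363 v_max=33 a_max=11

final state: t=14, x=363, v=0 → d = 363
a_max = (33/2−0)/(3/2−0) = 11
max v = 33 over t∈[3,11] → v_max = 33
check: 33·(3+8) = 363 ✓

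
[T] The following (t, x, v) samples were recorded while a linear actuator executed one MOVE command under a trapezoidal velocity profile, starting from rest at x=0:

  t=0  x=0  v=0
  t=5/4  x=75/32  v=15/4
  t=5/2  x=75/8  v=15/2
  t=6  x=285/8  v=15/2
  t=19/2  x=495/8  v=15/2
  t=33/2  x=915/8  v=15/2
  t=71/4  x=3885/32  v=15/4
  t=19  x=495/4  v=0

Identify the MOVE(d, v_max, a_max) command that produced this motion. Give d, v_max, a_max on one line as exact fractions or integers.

final state: t=19, x=495/4, v=0 → d = 495/4
a_max = (15/4−0)/(5/4−0) = 3
max v = 15/2 over t∈[5/2,33/2] → v_max = 15/2
check: 15/2·(5/2+14) = 495/4 ✓

d=495/4 v_max=15/2 a_max=3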